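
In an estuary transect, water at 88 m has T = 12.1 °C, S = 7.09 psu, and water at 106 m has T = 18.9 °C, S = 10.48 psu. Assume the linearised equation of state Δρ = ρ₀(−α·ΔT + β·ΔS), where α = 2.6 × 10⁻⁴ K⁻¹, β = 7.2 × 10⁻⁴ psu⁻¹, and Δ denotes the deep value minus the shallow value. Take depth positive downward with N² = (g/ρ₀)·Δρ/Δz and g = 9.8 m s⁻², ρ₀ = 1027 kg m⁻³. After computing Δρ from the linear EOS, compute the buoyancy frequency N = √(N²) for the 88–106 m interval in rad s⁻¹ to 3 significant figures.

0.0191 rad s⁻¹

ΔT = +6.8 K, ΔS = +3.39 psu (deep − shallow).
Δρ/ρ₀ = −αΔT + βΔS = -1.768 × 10⁻³ + 2.4408 × 10⁻³ = 6.728 × 10⁻⁴, so Δρ ≈ 0.6910 kg m⁻³.
N² = (g/ρ₀)·Δρ/Δz = g·(Δρ/ρ₀)/Δz = 9.8 × 6.728 × 10⁻⁴ / 18 = 3.6630 × 10⁻⁴ s⁻².
N = √(3.6630 × 10⁻⁴) = 0.019139 rad s⁻¹ ≈ 0.0191 rad s⁻¹.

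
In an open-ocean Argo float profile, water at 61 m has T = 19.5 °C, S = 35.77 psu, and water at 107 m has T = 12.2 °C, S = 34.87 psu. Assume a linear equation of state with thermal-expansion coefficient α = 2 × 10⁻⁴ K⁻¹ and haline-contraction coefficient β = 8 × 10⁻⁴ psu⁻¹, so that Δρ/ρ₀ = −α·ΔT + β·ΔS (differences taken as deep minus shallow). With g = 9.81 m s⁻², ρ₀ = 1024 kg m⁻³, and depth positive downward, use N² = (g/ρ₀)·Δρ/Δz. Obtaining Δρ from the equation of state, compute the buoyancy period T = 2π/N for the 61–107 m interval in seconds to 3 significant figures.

ΔT = -7.3 K, ΔS = -0.90 psu (deep − shallow).
Δρ/ρ₀ = −αΔT + βΔS = 1.46 × 10⁻³ − 7.20 × 10⁻⁴ = 7.40 × 10⁻⁴, so Δρ ≈ 0.7578 kg m⁻³.
N² = (g/ρ₀)·Δρ/Δz = g·(Δρ/ρ₀)/Δz = 9.81 × 7.40 × 10⁻⁴ / 46 = 1.5781 × 10⁻⁴ s⁻².
N = √(1.5781 × 10⁻⁴) = 0.012562 rad s⁻¹ → T = 2π/N = 500.17 s ≈ 500 s.

500 s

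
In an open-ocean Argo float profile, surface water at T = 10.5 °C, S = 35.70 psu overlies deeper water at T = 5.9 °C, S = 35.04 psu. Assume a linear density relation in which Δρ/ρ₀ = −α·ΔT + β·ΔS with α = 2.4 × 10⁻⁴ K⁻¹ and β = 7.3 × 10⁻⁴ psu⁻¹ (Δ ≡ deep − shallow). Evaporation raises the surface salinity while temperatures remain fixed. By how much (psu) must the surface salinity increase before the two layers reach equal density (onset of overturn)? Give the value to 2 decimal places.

0.85 psu

Neutral buoyancy requires −α(T_deep − T_surf) + β(S_deep − S_surf′) = 0.
S_surf′ = S_deep − (α/β)·ΔT = 35.04 − (2.4 × 10⁻⁴/7.3 × 10⁻⁴)·(-4.6) = 36.5523 psu.
Increase required: 36.5523 − 35.70 = 0.8523 psu.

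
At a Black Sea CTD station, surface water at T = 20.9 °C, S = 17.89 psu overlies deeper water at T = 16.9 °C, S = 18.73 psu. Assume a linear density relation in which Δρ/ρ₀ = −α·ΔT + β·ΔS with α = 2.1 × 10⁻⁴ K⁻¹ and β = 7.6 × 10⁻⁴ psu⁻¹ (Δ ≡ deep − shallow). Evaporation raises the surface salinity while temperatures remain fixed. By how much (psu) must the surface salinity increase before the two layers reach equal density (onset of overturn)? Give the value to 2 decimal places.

Neutral buoyancy requires −α(T_deep − T_surf) + β(S_deep − S_surf′) = 0.
S_surf′ = S_deep − (α/β)·ΔT = 18.73 − (2.1 × 10⁻⁴/7.6 × 10⁻⁴)·(-4.0) = 19.8353 psu.
Increase required: 19.8353 − 17.89 = 1.9453 psu.

1.95 psu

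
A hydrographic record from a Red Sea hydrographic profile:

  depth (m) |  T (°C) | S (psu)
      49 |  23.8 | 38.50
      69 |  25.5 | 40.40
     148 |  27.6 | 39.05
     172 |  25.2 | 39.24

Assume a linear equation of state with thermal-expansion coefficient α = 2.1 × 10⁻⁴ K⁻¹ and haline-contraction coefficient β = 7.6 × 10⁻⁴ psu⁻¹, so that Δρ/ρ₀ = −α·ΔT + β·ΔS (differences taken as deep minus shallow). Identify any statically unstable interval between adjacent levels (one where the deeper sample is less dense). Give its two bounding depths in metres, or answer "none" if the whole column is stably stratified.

69–148 m

Evaluate Δρ/ρ₀ = −αΔT + βΔS across each adjacent pair:
  49–69 m: −αΔT+βΔS = −(2.1 × 10⁻⁴)(+1.7)+(7.6 × 10⁻⁴)(+1.90) = 1.1 × 10⁻³ → stable
  69–148 m: −αΔT+βΔS = −(2.1 × 10⁻⁴)(+2.1)+(7.6 × 10⁻⁴)(-1.35) = -1.5 × 10⁻³ → UNSTABLE
  148–172 m: −αΔT+βΔS = −(2.1 × 10⁻⁴)(-2.4)+(7.6 × 10⁻⁴)(+0.19) = 6.5 × 10⁻⁴ → stable
The 69–148 m interval has Δρ < 0: lighter water underlies denser water.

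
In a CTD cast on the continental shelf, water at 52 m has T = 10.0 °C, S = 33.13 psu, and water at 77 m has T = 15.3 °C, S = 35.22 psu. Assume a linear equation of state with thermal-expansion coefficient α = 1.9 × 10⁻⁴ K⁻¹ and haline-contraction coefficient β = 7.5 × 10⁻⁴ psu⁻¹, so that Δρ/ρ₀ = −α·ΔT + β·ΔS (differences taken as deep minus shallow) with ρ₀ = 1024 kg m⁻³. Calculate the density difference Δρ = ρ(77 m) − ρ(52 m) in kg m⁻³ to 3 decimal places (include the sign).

+0.574 kg m⁻³

ΔT = +5.3 K, ΔS = +2.09 psu (deep − shallow).
Δρ/ρ₀ = −(1.9 × 10⁻⁴)(+5.3) + (7.5 × 10⁻⁴)(+2.09) = 5.605 × 10⁻⁴.
Δρ = 1024 × (5.605 × 10⁻⁴) = +0.574 kg m⁻³.
Positive Δρ: denser below, stable.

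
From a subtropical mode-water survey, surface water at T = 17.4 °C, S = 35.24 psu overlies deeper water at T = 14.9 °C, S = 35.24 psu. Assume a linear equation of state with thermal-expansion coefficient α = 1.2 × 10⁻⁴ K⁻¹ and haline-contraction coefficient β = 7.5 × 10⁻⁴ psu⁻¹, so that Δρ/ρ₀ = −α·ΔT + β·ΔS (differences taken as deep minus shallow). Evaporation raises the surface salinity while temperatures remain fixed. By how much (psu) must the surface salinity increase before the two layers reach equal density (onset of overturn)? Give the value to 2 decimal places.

0.40 psu

Neutral buoyancy requires −α(T_deep − T_surf) + β(S_deep − S_surf′) = 0.
S_surf′ = S_deep − (α/β)·ΔT = 35.24 − (1.2 × 10⁻⁴/7.5 × 10⁻⁴)·(-2.5) = 35.6400 psu.
Increase required: 35.6400 − 35.24 = 0.4000 psu.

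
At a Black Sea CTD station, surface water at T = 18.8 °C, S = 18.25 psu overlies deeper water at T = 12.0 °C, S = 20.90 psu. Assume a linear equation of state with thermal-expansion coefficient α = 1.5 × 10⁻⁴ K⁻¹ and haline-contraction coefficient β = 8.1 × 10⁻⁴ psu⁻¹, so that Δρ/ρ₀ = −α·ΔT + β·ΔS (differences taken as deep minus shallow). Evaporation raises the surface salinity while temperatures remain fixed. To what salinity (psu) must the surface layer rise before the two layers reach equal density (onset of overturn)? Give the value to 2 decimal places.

Neutral buoyancy requires −α(T_deep − T_surf) + β(S_deep − S_surf′) = 0.
S_surf′ = S_deep − (α/β)·ΔT = 20.90 − (1.5 × 10⁻⁴/8.1 × 10⁻⁴)·(-6.8) = 22.1593 psu.
Increase required: 22.1593 − 18.25 = 3.9093 psu.

22.16 psu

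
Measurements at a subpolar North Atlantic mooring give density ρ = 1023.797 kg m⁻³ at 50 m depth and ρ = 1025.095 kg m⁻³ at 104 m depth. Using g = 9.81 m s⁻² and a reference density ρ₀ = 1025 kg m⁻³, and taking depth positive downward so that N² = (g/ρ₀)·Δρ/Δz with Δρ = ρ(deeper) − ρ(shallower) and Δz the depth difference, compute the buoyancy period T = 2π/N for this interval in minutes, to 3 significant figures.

Δρ = 1025.095 − 1023.797 = 1.298 kg m⁻³ over Δz = 104 − 50 = 54 m.
N² = (9.81/1025) × (1.298/54) = 2.3005 × 10⁻⁴ s⁻².
N = √(2.3005 × 10⁻⁴) = 0.015167 rad s⁻¹, so T = 2π/N = 414.27 s = 6.9045 min ≈ 6.90 min.

6.90 min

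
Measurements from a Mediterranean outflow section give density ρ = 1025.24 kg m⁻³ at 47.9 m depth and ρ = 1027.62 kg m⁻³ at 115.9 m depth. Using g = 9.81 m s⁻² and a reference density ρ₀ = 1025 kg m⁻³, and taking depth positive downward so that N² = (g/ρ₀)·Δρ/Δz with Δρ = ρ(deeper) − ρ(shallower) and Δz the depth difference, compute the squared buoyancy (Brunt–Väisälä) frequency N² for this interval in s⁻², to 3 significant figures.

Δρ = 1027.62 − 1025.24 = 2.38 kg m⁻³ over Δz = 115.9 − 47.9 = 68 m.
N² = (9.81/1025) × (2.38/68) = 3.3498 × 10⁻⁴ s⁻² ≈ 3.35 × 10⁻⁴ s⁻².

3.35 × 10⁻⁴ s⁻²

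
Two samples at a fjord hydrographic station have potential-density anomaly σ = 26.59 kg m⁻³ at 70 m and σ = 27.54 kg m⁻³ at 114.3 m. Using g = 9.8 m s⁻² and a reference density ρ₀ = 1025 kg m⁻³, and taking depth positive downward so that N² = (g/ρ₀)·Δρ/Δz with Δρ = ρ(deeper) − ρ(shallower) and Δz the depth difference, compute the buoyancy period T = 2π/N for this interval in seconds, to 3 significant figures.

439 s

Δρ = 1027.54 − 1026.59 = 0.95 kg m⁻³ over Δz = 114.3 − 70 = 44.3 m.
N² = (9.8/1025) × (0.95/44.3) = 2.0503 × 10⁻⁴ s⁻².
N = √(2.0503 × 10⁻⁴) = 0.014319 rad s⁻¹, so T = 2π/N = 438.80 s ≈ 439 s.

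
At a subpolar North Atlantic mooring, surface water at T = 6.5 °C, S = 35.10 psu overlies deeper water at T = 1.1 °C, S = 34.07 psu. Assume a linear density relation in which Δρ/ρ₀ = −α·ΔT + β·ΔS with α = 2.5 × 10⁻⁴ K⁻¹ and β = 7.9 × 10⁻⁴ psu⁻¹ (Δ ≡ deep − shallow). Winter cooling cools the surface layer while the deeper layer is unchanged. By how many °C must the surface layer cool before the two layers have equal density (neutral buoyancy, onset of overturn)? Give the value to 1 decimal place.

Neutral buoyancy requires Δρ = 0, i.e. −α(T_deep − T_surf′) + β(S_deep − S_surf) = 0.
T_surf′ = T_deep − (β/α)·ΔS = 1.1 − (7.9 × 10⁻⁴/2.5 × 10⁻⁴)·(-1.03) = 4.355 °C.
Cooling required: 6.5 − (4.355) = 2.145 °C.

2.1 °C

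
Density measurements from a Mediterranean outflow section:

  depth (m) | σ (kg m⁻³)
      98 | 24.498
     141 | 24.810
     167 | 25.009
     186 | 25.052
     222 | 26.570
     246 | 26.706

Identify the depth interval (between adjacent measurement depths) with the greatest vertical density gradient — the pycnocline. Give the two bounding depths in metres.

Compute the density gradient over each adjacent pair:
  98–141 m: Δρ/Δz = 0.312/43 = 7.3 × 10⁻³ kg m⁻⁴
  141–167 m: Δρ/Δz = 0.199/26 = 7.7 × 10⁻³ kg m⁻⁴
  167–186 m: Δρ/Δz = 0.043/19 = 2.3 × 10⁻³ kg m⁻⁴
  186–222 m: Δρ/Δz = 1.518/36 = 0.042 kg m⁻⁴
  222–246 m: Δρ/Δz = 0.136/24 = 5.7 × 10⁻³ kg m⁻⁴
The largest gradient is in the 186–222 m interval — the pycnocline.

186–222 m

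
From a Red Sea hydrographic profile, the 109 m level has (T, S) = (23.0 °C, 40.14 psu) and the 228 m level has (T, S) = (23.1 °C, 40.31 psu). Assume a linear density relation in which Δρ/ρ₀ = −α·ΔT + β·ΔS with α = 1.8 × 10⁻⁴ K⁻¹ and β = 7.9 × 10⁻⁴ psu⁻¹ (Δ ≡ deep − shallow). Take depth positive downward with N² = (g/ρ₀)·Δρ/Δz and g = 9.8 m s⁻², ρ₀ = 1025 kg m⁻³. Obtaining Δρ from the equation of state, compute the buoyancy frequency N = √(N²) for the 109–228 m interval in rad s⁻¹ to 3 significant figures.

ΔT = +0.1 K, ΔS = +0.17 psu (deep − shallow).
Δρ/ρ₀ = −αΔT + βΔS = -1.80 × 10⁻⁵ + 1.343 × 10⁻⁴ = 1.163 × 10⁻⁴, so Δρ ≈ 0.1192 kg m⁻³.
N² = (g/ρ₀)·Δρ/Δz = g·(Δρ/ρ₀)/Δz = 9.8 × 1.163 × 10⁻⁴ / 119 = 9.5776 × 10⁻⁶ s⁻².
N = √(9.5776 × 10⁻⁶) = 3.0948 × 10⁻³ rad s⁻¹ ≈ 3.09 × 10⁻³ rad s⁻¹.

3.09 × 10⁻³ rad s⁻¹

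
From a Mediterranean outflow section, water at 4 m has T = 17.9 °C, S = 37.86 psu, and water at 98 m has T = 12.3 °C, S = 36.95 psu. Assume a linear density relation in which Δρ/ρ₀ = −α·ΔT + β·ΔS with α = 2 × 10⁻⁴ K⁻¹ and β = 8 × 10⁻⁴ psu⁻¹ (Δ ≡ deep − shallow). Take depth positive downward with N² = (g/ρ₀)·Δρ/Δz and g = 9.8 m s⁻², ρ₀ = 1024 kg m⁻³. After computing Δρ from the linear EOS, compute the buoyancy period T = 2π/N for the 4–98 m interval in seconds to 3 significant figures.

ΔT = -5.6 K, ΔS = -0.91 psu (deep − shallow).
Δρ/ρ₀ = −αΔT + βΔS = 1.12 × 10⁻³ − 7.28 × 10⁻⁴ = 3.92 × 10⁻⁴, so Δρ ≈ 0.4014 kg m⁻³.
N² = (g/ρ₀)·Δρ/Δz = g·(Δρ/ρ₀)/Δz = 9.8 × 3.92 × 10⁻⁴ / 94 = 4.0868 × 10⁻⁵ s⁻².
N = √(4.0868 × 10⁻⁵) = 6.3928 × 10⁻³ rad s⁻¹ → T = 2π/N = 982.85 s ≈ 983 s.

983 s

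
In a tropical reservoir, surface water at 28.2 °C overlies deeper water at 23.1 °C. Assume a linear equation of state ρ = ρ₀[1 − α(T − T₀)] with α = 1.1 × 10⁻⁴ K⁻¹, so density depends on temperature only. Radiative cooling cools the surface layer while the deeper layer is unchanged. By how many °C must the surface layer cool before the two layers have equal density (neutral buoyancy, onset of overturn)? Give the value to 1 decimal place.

With temperature the only control, equal density requires T_surf′ = T_deep.
T_surf′ = 23.1 °C.
Cooling required: 28.2 − 23.1 = 5.1 °C.

5.1 °C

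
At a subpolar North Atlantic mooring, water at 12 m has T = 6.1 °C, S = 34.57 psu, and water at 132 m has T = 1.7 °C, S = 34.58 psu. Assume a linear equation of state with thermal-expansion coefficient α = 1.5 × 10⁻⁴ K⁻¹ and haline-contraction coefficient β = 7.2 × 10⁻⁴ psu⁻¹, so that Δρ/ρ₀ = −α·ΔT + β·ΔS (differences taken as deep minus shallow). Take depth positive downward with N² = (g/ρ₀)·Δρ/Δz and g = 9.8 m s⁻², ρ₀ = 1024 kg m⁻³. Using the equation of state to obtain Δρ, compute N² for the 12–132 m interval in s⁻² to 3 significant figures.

ΔT = -4.4 K, ΔS = +0.01 psu (deep − shallow).
Δρ/ρ₀ = −αΔT + βΔS = 6.60 × 10⁻⁴ + 7.20 × 10⁻⁶ = 6.672 × 10⁻⁴, so Δρ ≈ 0.6832 kg m⁻³.
N² = (g/ρ₀)·Δρ/Δz = g·(Δρ/ρ₀)/Δz = 9.8 × 6.672 × 10⁻⁴ / 120 = 5.4488 × 10⁻⁵ s⁻² ≈ 5.45 × 10⁻⁵ s⁻².

5.45 × 10⁻⁵ s⁻²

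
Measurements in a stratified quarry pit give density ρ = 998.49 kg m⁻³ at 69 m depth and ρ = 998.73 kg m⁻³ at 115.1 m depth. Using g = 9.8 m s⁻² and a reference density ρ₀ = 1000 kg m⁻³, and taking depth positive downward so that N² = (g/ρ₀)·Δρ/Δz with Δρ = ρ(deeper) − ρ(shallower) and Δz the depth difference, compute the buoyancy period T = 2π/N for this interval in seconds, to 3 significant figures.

880 s

Δρ = 998.73 − 998.49 = 0.24 kg m⁻³ over Δz = 115.1 − 69 = 46.1 m.
N² = (9.8/1000) × (0.24/46.1) = 5.1020 × 10⁻⁵ s⁻².
N = √(5.1020 × 10⁻⁵) = 7.1428 × 10⁻³ rad s⁻¹, so T = 2π/N = 879.65 s ≈ 880 s.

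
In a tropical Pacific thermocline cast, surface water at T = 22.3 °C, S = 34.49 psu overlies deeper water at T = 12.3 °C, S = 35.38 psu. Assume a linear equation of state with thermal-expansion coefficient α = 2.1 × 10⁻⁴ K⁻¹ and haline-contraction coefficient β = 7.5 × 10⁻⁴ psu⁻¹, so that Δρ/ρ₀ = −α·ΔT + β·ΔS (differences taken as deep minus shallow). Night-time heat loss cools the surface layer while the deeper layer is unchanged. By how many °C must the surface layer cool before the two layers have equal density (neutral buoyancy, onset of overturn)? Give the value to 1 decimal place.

Neutral buoyancy requires Δρ = 0, i.e. −α(T_deep − T_surf′) + β(S_deep − S_surf) = 0.
T_surf′ = T_deep − (β/α)·ΔS = 12.3 − (7.5 × 10⁻⁴/2.1 × 10⁻⁴)·(+0.89) = 9.121 °C.
Cooling required: 22.3 − (9.121) = 13.179 °C.

13.2 °C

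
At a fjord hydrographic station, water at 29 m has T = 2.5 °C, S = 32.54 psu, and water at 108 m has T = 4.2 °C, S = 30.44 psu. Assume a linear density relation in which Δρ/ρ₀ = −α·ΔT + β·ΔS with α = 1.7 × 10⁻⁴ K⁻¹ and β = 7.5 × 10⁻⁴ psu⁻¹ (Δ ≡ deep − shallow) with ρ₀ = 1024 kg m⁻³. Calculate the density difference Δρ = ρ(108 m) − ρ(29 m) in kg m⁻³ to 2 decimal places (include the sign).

-1.91 kg m⁻³

ΔT = +1.7 K, ΔS = -2.10 psu (deep − shallow).
Δρ/ρ₀ = −(1.7 × 10⁻⁴)(+1.7) + (7.5 × 10⁻⁴)(-2.10) = -1.864 × 10⁻³.
Δρ = 1024 × (-1.864 × 10⁻³) = -1.91 kg m⁻³.
Negative Δρ: lighter below, statically unstable.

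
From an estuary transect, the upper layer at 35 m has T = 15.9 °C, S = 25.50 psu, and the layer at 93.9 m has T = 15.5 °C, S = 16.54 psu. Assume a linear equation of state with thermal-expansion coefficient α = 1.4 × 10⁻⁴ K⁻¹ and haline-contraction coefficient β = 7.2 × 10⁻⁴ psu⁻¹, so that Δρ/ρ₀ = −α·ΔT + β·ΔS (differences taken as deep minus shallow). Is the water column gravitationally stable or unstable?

ΔT = 15.5 − 15.9 = -0.4 K and ΔS = 16.54 − 25.50 = -8.96 psu (deep − shallow).
−αΔT = 5.60 × 10⁻⁵; βΔS = -6.4512 × 10⁻³; sum Δρ/ρ₀ = -6.3952 × 10⁻³.
Δρ/ρ₀ < 0, so Δρ < 0: deeper water is lighter → statically unstable; the column would overturn.

unstable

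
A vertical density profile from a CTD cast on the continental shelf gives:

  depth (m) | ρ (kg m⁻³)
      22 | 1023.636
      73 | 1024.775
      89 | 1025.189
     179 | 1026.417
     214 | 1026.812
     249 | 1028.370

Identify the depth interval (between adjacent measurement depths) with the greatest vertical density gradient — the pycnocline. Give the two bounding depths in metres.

214–249 m

Compute the density gradient over each adjacent pair:
  22–73 m: Δρ/Δz = 1.139/51 = 0.022 kg m⁻⁴
  73–89 m: Δρ/Δz = 0.414/16 = 0.026 kg m⁻⁴
  89–179 m: Δρ/Δz = 1.228/90 = 0.014 kg m⁻⁴
  179–214 m: Δρ/Δz = 0.395/35 = 0.011 kg m⁻⁴
  214–249 m: Δρ/Δz = 1.558/35 = 0.045 kg m⁻⁴
The largest gradient is in the 214–249 m interval — the pycnocline.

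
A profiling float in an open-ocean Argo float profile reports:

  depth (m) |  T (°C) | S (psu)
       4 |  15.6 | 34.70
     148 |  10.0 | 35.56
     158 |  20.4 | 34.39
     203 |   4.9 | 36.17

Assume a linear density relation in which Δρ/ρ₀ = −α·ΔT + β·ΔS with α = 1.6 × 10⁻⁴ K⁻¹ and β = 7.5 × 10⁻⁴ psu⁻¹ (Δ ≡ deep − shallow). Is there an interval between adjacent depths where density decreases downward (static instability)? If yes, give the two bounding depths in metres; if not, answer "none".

Evaluate Δρ/ρ₀ = −αΔT + βΔS across each adjacent pair:
  4–148 m: −αΔT+βΔS = −(1.6 × 10⁻⁴)(-5.6)+(7.5 × 10⁻⁴)(+0.86) = 1.5 × 10⁻³ → stable
  148–158 m: −αΔT+βΔS = −(1.6 × 10⁻⁴)(+10.4)+(7.5 × 10⁻⁴)(-1.17) = -2.5 × 10⁻³ → UNSTABLE
  158–203 m: −αΔT+βΔS = −(1.6 × 10⁻⁴)(-15.5)+(7.5 × 10⁻⁴)(+1.78) = 3.8 × 10⁻³ → stable
The 148–158 m interval has Δρ < 0: lighter water underlies denser water.

148–158 m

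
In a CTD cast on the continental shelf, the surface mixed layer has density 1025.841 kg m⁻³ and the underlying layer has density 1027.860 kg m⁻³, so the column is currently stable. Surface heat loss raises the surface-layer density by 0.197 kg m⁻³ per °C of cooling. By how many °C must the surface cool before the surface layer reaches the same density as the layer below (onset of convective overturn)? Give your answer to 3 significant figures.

Density deficit of the surface layer: 1027.860 − 1025.841 = 2.019 kg m⁻³.
Required change = 2.019 / 0.197 = 10.2 °C.

10.2 °C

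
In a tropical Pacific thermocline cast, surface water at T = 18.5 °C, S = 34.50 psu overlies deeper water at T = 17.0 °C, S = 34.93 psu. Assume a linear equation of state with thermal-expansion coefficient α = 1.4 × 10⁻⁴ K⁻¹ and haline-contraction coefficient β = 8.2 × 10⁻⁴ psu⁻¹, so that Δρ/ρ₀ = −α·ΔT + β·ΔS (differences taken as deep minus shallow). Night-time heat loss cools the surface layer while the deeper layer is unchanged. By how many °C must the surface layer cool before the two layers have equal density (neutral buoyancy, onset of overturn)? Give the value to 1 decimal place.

Neutral buoyancy requires Δρ = 0, i.e. −α(T_deep − T_surf′) + β(S_deep − S_surf) = 0.
T_surf′ = T_deep − (β/α)·ΔS = 17.0 − (8.2 × 10⁻⁴/1.4 × 10⁻⁴)·(+0.43) = 14.481 °C.
Cooling required: 18.5 − (14.481) = 4.019 °C.

4.0 °C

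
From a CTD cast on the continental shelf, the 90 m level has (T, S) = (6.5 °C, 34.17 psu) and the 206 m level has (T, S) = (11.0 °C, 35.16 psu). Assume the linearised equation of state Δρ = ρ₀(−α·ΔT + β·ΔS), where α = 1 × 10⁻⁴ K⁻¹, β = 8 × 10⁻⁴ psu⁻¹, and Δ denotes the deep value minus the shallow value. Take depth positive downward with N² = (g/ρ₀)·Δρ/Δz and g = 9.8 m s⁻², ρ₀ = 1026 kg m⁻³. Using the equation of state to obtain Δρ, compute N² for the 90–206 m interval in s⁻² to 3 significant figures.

ΔT = +4.5 K, ΔS = +0.99 psu (deep − shallow).
Δρ/ρ₀ = −αΔT + βΔS = -4.50 × 10⁻⁴ + 7.92 × 10⁻⁴ = 3.42 × 10⁻⁴, so Δρ ≈ 0.3509 kg m⁻³.
N² = (g/ρ₀)·Δρ/Δz = g·(Δρ/ρ₀)/Δz = 9.8 × 3.42 × 10⁻⁴ / 116 = 2.8893 × 10⁻⁵ s⁻² ≈ 2.89 × 10⁻⁵ s⁻².

2.89 × 10⁻⁵ s⁻²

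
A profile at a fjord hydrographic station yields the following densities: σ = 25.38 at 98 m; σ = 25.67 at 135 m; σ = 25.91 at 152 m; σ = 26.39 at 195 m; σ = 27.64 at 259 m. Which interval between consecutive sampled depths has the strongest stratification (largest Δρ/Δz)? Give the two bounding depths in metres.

Compute the density gradient over each adjacent pair:
  98–135 m: Δρ/Δz = 0.29/37 = 7.8 × 10⁻³ kg m⁻⁴
  135–152 m: Δρ/Δz = 0.24/17 = 0.014 kg m⁻⁴
  152–195 m: Δρ/Δz = 0.48/43 = 0.011 kg m⁻⁴
  195–259 m: Δρ/Δz = 1.25/64 = 0.020 kg m⁻⁴
The largest gradient is in the 195–259 m interval — the pycnocline.

195–259 m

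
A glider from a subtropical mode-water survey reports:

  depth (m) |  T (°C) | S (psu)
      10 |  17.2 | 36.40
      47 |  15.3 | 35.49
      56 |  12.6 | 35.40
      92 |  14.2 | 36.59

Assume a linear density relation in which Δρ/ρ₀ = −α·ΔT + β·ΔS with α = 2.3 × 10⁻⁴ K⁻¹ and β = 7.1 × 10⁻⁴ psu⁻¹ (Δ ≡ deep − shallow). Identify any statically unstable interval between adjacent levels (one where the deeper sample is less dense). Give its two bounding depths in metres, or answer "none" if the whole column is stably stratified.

10–47 m

Evaluate Δρ/ρ₀ = −αΔT + βΔS across each adjacent pair:
  10–47 m: −αΔT+βΔS = −(2.3 × 10⁻⁴)(-1.9)+(7.1 × 10⁻⁴)(-0.91) = -2.1 × 10⁻⁴ → UNSTABLE
  47–56 m: −αΔT+βΔS = −(2.3 × 10⁻⁴)(-2.7)+(7.1 × 10⁻⁴)(-0.09) = 5.6 × 10⁻⁴ → stable
  56–92 m: −αΔT+βΔS = −(2.3 × 10⁻⁴)(+1.6)+(7.1 × 10⁻⁴)(+1.19) = 4.8 × 10⁻⁴ → stable
The 10–47 m interval has Δρ < 0: lighter water underlies denser water.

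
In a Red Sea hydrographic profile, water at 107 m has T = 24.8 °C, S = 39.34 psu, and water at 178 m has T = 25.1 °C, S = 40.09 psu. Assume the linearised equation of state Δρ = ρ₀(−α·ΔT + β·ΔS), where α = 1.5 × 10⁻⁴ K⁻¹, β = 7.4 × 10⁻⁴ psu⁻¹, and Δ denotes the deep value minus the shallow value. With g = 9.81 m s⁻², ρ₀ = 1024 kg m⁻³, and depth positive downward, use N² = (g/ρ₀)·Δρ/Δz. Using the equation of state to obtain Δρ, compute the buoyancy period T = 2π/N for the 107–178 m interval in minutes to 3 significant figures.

ΔT = +0.3 K, ΔS = +0.75 psu (deep − shallow).
Δρ/ρ₀ = −αΔT + βΔS = -4.50 × 10⁻⁵ + 5.55 × 10⁻⁴ = 5.10 × 10⁻⁴, so Δρ ≈ 0.5222 kg m⁻³.
N² = (g/ρ₀)·Δρ/Δz = g·(Δρ/ρ₀)/Δz = 9.81 × 5.10 × 10⁻⁴ / 71 = 7.0466 × 10⁻⁵ s⁻².
N = √(7.0466 × 10⁻⁵) = 8.3944 × 10⁻³ rad s⁻¹ → T = 2π/N = 748.50 s = 12.475 min ≈ 12.5 min.

12.5 min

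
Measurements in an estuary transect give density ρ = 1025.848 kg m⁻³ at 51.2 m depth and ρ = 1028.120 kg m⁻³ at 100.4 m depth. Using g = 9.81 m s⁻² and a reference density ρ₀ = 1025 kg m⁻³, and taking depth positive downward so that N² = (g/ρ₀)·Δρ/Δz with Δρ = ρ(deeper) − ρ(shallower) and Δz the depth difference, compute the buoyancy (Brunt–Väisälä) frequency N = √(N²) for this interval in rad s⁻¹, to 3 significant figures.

0.0210 rad s⁻¹

Δρ = 1028.120 − 1025.848 = 2.272 kg m⁻³ over Δz = 100.4 − 51.2 = 49.2 m.
N² = (9.81/1025) × (2.272/49.2) = 4.4197 × 10⁻⁴ s⁻².
N = √(4.4197 × 10⁻⁴) = 0.021023 rad s⁻¹ ≈ 0.0210 rad s⁻¹.
N² > 0, so the interval is statically stable.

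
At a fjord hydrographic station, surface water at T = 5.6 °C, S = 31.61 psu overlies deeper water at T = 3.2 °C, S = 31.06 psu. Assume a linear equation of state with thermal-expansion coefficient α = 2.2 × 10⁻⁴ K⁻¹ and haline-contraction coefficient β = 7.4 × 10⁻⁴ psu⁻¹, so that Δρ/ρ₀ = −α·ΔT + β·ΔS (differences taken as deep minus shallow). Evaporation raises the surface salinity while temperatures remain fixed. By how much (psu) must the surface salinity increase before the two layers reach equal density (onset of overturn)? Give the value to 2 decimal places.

Neutral buoyancy requires −α(T_deep − T_surf) + β(S_deep − S_surf′) = 0.
S_surf′ = S_deep − (α/β)·ΔT = 31.06 − (2.2 × 10⁻⁴/7.4 × 10⁻⁴)·(-2.4) = 31.7735 psu.
Increase required: 31.7735 − 31.61 = 0.1635 psu.

0.16 psu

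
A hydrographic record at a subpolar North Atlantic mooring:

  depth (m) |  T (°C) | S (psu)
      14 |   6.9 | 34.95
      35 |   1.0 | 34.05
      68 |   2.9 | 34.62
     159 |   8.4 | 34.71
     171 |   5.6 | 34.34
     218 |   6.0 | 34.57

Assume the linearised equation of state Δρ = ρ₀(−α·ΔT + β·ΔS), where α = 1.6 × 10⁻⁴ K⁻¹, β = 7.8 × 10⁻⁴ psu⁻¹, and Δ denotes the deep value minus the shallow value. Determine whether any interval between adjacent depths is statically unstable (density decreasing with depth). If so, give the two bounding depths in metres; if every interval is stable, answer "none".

68–159 m

Evaluate Δρ/ρ₀ = −αΔT + βΔS across each adjacent pair:
  14–35 m: −αΔT+βΔS = −(1.6 × 10⁻⁴)(-5.9)+(7.8 × 10⁻⁴)(-0.90) = 2.4 × 10⁻⁴ → stable
  35–68 m: −αΔT+βΔS = −(1.6 × 10⁻⁴)(+1.9)+(7.8 × 10⁻⁴)(+0.57) = 1.4 × 10⁻⁴ → stable
  68–159 m: −αΔT+βΔS = −(1.6 × 10⁻⁴)(+5.5)+(7.8 × 10⁻⁴)(+0.09) = -8.1 × 10⁻⁴ → UNSTABLE
  159–171 m: −αΔT+βΔS = −(1.6 × 10⁻⁴)(-2.8)+(7.8 × 10⁻⁴)(-0.37) = 1.6 × 10⁻⁴ → stable
  171–218 m: −αΔT+βΔS = −(1.6 × 10⁻⁴)(+0.4)+(7.8 × 10⁻⁴)(+0.23) = 1.2 × 10⁻⁴ → stable
The 68–159 m interval has Δρ < 0: lighter water underlies denser water.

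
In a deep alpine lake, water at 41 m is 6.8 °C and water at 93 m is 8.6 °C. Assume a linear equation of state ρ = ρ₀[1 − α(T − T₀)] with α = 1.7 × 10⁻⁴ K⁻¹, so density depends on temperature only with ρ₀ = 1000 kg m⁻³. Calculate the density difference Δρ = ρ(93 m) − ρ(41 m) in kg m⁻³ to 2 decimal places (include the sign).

-0.31 kg m⁻³

ΔT = +1.8 K, Δρ/ρ₀ = −αΔT = -3.06 × 10⁻⁴.
Δρ = 1000 × (-3.06 × 10⁻⁴) = -0.31 kg m⁻³.
Negative Δρ: lighter below, statically unstable.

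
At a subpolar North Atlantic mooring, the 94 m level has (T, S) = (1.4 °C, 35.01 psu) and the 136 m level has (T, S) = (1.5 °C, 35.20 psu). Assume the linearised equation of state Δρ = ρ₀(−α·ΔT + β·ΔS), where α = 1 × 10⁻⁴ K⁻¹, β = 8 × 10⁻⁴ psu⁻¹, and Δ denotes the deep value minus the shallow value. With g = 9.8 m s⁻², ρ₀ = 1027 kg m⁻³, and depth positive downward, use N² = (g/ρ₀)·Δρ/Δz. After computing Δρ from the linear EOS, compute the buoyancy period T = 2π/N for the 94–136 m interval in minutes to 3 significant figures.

ΔT = +0.1 K, ΔS = +0.19 psu (deep − shallow).
Δρ/ρ₀ = −αΔT + βΔS = -1.00 × 10⁻⁵ + 1.52 × 10⁻⁴ = 1.42 × 10⁻⁴, so Δρ ≈ 0.1458 kg m⁻³.
N² = (g/ρ₀)·Δρ/Δz = g·(Δρ/ρ₀)/Δz = 9.8 × 1.42 × 10⁻⁴ / 42 = 3.3133 × 10⁻⁵ s⁻².
N = √(3.3133 × 10⁻⁵) = 5.7561 × 10⁻³ rad s⁻¹ → T = 2π/N = 1.0916 × 10³ s = 18.193 min ≈ 18.2 min.

18.2 min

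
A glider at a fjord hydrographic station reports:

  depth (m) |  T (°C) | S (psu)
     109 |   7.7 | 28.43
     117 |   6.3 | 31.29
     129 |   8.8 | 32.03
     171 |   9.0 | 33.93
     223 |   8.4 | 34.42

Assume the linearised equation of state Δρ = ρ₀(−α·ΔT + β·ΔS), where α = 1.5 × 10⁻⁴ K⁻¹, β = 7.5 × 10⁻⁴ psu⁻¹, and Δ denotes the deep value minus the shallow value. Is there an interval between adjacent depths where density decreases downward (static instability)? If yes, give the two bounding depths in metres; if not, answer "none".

Evaluate Δρ/ρ₀ = −αΔT + βΔS across each adjacent pair:
  109–117 m: −αΔT+βΔS = −(1.5 × 10⁻⁴)(-1.4)+(7.5 × 10⁻⁴)(+2.86) = 2.4 × 10⁻³ → stable
  117–129 m: −αΔT+βΔS = −(1.5 × 10⁻⁴)(+2.5)+(7.5 × 10⁻⁴)(+0.74) = 1.8 × 10⁻⁴ → stable
  129–171 m: −αΔT+βΔS = −(1.5 × 10⁻⁴)(+0.2)+(7.5 × 10⁻⁴)(+1.90) = 1.4 × 10⁻³ → stable
  171–223 m: −αΔT+βΔS = −(1.5 × 10⁻⁴)(-0.6)+(7.5 × 10⁻⁴)(+0.49) = 4.6 × 10⁻⁴ → stable
Every interval has Δρ > 0: the column is stably stratified throughout.

none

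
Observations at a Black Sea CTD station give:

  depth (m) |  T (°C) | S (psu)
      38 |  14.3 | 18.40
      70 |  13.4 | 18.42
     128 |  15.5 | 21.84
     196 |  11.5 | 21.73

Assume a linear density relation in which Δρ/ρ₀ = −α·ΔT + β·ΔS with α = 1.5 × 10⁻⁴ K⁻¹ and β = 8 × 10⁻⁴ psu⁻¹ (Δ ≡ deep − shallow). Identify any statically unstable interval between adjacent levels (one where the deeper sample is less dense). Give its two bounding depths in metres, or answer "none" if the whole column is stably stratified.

none

Evaluate Δρ/ρ₀ = −αΔT + βΔS across each adjacent pair:
  38–70 m: −αΔT+βΔS = −(1.5 × 10⁻⁴)(-0.9)+(8 × 10⁻⁴)(+0.02) = 1.5 × 10⁻⁴ → stable
  70–128 m: −αΔT+βΔS = −(1.5 × 10⁻⁴)(+2.1)+(8 × 10⁻⁴)(+3.42) = 2.4 × 10⁻³ → stable
  128–196 m: −αΔT+βΔS = −(1.5 × 10⁻⁴)(-4.0)+(8 × 10⁻⁴)(-0.11) = 5.1 × 10⁻⁴ → stable
Every interval has Δρ > 0: the column is stably stratified throughout.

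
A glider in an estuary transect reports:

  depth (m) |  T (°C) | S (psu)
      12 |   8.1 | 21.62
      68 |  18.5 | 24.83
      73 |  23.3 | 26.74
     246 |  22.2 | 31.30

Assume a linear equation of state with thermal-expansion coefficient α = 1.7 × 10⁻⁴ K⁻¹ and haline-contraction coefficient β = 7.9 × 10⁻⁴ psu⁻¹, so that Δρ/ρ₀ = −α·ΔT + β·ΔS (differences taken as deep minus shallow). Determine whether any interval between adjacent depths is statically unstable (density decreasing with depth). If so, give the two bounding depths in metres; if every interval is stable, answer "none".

Evaluate Δρ/ρ₀ = −αΔT + βΔS across each adjacent pair:
  12–68 m: −αΔT+βΔS = −(1.7 × 10⁻⁴)(+10.4)+(7.9 × 10⁻⁴)(+3.21) = 7.7 × 10⁻⁴ → stable
  68–73 m: −αΔT+βΔS = −(1.7 × 10⁻⁴)(+4.8)+(7.9 × 10⁻⁴)(+1.91) = 6.9 × 10⁻⁴ → stable
  73–246 m: −αΔT+βΔS = −(1.7 × 10⁻⁴)(-1.1)+(7.9 × 10⁻⁴)(+4.56) = 3.8 × 10⁻³ → stable
Every interval has Δρ > 0: the column is stably stratified throughout.

none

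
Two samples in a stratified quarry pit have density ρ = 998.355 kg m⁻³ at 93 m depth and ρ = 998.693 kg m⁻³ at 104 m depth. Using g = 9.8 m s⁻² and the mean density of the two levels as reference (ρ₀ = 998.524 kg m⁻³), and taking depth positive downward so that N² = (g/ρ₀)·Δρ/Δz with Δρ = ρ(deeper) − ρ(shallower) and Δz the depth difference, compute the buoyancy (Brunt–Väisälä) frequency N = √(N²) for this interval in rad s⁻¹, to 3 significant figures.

0.0174 rad s⁻¹

Δρ = 998.693 − 998.355 = 0.338 kg m⁻³ over Δz = 104 − 93 = 11 m.
N² = (9.8/998.524) × (0.338/11) = 3.0157 × 10⁻⁴ s⁻².
N = √(3.0157 × 10⁻⁴) = 0.017366 rad s⁻¹ ≈ 0.0174 rad s⁻¹.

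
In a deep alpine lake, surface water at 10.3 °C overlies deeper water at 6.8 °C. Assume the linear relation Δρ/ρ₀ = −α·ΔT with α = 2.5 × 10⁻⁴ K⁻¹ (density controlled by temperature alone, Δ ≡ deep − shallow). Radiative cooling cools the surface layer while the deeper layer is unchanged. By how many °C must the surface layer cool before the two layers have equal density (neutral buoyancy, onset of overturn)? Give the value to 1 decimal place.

With temperature the only control, equal density requires T_surf′ = T_deep.
T_surf′ = 6.8 °C.
Cooling required: 10.3 − 6.8 = 3.5 °C.

3.5 °C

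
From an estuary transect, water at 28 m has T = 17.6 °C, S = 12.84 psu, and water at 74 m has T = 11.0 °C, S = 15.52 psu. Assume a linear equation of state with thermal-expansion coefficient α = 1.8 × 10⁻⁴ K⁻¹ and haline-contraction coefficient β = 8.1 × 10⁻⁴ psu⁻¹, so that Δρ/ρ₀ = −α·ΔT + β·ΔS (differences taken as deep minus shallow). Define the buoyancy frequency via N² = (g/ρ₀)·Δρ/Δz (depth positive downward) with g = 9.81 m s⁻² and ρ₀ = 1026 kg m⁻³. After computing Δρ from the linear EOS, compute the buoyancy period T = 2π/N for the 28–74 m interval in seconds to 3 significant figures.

235 s

ΔT = -6.6 K, ΔS = +2.68 psu (deep − shallow).
Δρ/ρ₀ = −αΔT + βΔS = 1.188 × 10⁻³ + 2.1708 × 10⁻³ = 3.3588 × 10⁻³, so Δρ ≈ 3.446 kg m⁻³.
N² = (g/ρ₀)·Δρ/Δz = g·(Δρ/ρ₀)/Δz = 9.81 × 3.3588 × 10⁻³ / 46 = 7.1630 × 10⁻⁴ s⁻².
N = √(7.1630 × 10⁻⁴) = 0.026764 rad s⁻¹ → T = 2π/N = 234.76 s ≈ 235 s.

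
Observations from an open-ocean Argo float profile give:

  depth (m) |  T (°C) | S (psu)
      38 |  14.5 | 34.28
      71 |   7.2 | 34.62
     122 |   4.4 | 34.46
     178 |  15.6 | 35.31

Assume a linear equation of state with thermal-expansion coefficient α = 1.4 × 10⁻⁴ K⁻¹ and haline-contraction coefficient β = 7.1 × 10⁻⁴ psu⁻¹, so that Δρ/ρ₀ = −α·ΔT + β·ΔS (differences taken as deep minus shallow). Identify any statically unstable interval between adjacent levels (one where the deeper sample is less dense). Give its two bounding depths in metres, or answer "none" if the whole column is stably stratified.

122–178 m

Evaluate Δρ/ρ₀ = −αΔT + βΔS across each adjacent pair:
  38–71 m: −αΔT+βΔS = −(1.4 × 10⁻⁴)(-7.3)+(7.1 × 10⁻⁴)(+0.34) = 1.3 × 10⁻³ → stable
  71–122 m: −αΔT+βΔS = −(1.4 × 10⁻⁴)(-2.8)+(7.1 × 10⁻⁴)(-0.16) = 2.8 × 10⁻⁴ → stable
  122–178 m: −αΔT+βΔS = −(1.4 × 10⁻⁴)(+11.2)+(7.1 × 10⁻⁴)(+0.85) = -9.6 × 10⁻⁴ → UNSTABLE
The 122–178 m interval has Δρ < 0: lighter water underlies denser water.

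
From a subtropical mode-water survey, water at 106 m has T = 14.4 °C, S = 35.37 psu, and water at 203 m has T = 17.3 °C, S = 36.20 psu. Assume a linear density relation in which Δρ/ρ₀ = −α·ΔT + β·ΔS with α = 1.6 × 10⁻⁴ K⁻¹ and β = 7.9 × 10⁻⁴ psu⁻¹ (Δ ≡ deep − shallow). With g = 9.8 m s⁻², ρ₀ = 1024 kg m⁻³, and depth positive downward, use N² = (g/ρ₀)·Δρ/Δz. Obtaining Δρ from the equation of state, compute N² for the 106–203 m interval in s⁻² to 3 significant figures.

1.94 × 10⁻⁵ s⁻²

ΔT = +2.9 K, ΔS = +0.83 psu (deep − shallow).
Δρ/ρ₀ = −αΔT + βΔS = -4.64 × 10⁻⁴ + 6.557 × 10⁻⁴ = 1.917 × 10⁻⁴, so Δρ ≈ 0.1963 kg m⁻³.
N² = (g/ρ₀)·Δρ/Δz = g·(Δρ/ρ₀)/Δz = 9.8 × 1.917 × 10⁻⁴ / 97 = 1.9368 × 10⁻⁵ s⁻² ≈ 1.94 × 10⁻⁵ s⁻².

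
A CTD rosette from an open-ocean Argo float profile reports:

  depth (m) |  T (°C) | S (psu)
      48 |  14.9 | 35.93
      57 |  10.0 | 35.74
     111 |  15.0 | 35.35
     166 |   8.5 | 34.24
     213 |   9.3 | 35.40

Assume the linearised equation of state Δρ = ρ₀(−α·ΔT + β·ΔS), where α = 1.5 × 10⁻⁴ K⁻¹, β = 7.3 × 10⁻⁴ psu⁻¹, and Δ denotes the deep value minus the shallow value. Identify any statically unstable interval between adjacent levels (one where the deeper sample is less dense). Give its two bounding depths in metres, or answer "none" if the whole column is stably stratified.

Evaluate Δρ/ρ₀ = −αΔT + βΔS across each adjacent pair:
  48–57 m: −αΔT+βΔS = −(1.5 × 10⁻⁴)(-4.9)+(7.3 × 10⁻⁴)(-0.19) = 6.0 × 10⁻⁴ → stable
  57–111 m: −αΔT+βΔS = −(1.5 × 10⁻⁴)(+5.0)+(7.3 × 10⁻⁴)(-0.39) = -1.0 × 10⁻³ → UNSTABLE
  111–166 m: −αΔT+βΔS = −(1.5 × 10⁻⁴)(-6.5)+(7.3 × 10⁻⁴)(-1.11) = 1.6 × 10⁻⁴ → stable
  166–213 m: −αΔT+βΔS = −(1.5 × 10⁻⁴)(+0.8)+(7.3 × 10⁻⁴)(+1.16) = 7.3 × 10⁻⁴ → stable
The 57–111 m interval has Δρ < 0: lighter water underlies denser water.

57–111 m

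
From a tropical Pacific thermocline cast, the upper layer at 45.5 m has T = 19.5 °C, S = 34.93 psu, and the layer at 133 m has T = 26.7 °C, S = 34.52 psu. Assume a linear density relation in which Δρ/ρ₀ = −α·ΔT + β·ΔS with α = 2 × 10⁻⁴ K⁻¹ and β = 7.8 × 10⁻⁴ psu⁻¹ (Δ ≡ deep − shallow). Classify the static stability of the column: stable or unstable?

unstable

ΔT = 26.7 − 19.5 = +7.2 K and ΔS = 34.52 − 34.93 = -0.41 psu (deep − shallow).
−αΔT = -1.44 × 10⁻³; βΔS = -3.198 × 10⁻⁴; sum Δρ/ρ₀ = -1.7598 × 10⁻³.
Δρ/ρ₀ < 0, so Δρ < 0: deeper water is lighter → statically unstable; the column would overturn.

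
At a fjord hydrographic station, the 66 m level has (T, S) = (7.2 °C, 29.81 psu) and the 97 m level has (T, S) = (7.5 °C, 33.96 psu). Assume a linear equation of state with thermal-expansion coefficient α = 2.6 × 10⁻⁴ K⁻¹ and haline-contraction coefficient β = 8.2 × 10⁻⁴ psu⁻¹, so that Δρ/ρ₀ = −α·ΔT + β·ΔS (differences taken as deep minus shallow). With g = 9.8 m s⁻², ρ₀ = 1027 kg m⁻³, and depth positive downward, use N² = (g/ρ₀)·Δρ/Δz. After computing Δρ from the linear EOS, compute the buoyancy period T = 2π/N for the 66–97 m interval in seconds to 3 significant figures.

ΔT = +0.3 K, ΔS = +4.15 psu (deep − shallow).
Δρ/ρ₀ = −αΔT + βΔS = -7.80 × 10⁻⁵ + 3.403 × 10⁻³ = 3.325 × 10⁻³, so Δρ ≈ 3.415 kg m⁻³.
N² = (g/ρ₀)·Δρ/Δz = g·(Δρ/ρ₀)/Δz = 9.8 × 3.325 × 10⁻³ / 31 = 1.0511 × 10⁻³ s⁻².
N = √(1.0511 × 10⁻³) = 0.032421 rad s⁻¹ → T = 2π/N = 193.80 s ≈ 194 s.

194 s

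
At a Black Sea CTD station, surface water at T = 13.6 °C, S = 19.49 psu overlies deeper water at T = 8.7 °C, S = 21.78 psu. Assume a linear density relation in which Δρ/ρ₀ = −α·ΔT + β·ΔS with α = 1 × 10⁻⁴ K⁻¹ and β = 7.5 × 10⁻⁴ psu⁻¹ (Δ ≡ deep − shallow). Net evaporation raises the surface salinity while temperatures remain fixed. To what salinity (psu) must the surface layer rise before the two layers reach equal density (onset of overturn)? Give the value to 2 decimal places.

Neutral buoyancy requires −α(T_deep − T_surf) + β(S_deep − S_surf′) = 0.
S_surf′ = S_deep − (α/β)·ΔT = 21.78 − (1 × 10⁻⁴/7.5 × 10⁻⁴)·(-4.9) = 22.4333 psu.
Increase required: 22.4333 − 19.49 = 2.9433 psu.

22.43 psu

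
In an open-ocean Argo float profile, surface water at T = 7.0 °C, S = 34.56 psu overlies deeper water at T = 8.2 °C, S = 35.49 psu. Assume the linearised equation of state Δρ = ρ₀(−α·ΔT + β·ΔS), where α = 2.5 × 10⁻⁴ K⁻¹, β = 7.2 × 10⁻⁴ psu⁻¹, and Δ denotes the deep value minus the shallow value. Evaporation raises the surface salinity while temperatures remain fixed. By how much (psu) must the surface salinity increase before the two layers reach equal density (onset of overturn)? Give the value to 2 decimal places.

Neutral buoyancy requires −α(T_deep − T_surf) + β(S_deep − S_surf′) = 0.
S_surf′ = S_deep − (α/β)·ΔT = 35.49 − (2.5 × 10⁻⁴/7.2 × 10⁻⁴)·(+1.2) = 35.0733 psu.
Increase required: 35.0733 − 34.56 = 0.5133 psu.

0.51 psu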